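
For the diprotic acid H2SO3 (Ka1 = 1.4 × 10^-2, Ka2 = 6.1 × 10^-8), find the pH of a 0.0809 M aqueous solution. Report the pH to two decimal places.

Since Ka1 ≫ Ka2, the first ionization dominates [H+].
Ka1 = x²/(0.0809 − x) = 1.4 × 10^-2
Solving the quadratic: x = (−Ka1 + √(Ka1² + 4·Ka1·C₀))/2 = 2.74 × 10^-2 M
pH = −log(2.74 × 10^-2) = 1.56

pH = 1.56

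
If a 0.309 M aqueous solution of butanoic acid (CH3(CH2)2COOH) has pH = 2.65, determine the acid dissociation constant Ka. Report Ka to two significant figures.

[H+] = 10^(-2.65) = 2.24 × 10^-3 M
At equilibrium [HA] = 0.309 − 2.24 × 10^-3 = 3.07 × 10^-1 M
Ka = [H+][A-]/[HA] = (2.24 × 10^-3)² / 3.07 × 10^-1 = 1.6 × 10^-5

Ka = 1.6 × 10^-5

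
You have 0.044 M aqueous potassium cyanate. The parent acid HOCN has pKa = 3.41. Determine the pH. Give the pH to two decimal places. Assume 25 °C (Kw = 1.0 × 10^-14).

OCN- is the conjugate base of the weak acid HOCN.
Ka = 10^(−3.41) = 3.89 × 10^-4
Kb = Kw/Ka = 1.0×10^-14 / 3.89 × 10^-4 = 2.57 × 10^-11
Kb = x²/(0.044 − x) = 2.57 × 10^-11
Since Kb ≪ C₀, x ≈ √(Kb·C₀) = 1.06 × 10^-6 M.
(x/C₀ = 0.0024% < 5%, so the approximation holds.)
pOH = 5.97, so pH = 14.00 − pOH = 8.03

pH = 8.03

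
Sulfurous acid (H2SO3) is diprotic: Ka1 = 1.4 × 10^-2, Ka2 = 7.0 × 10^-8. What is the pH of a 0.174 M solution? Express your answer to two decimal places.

pH = 1.37

Since Ka1 ≫ Ka2, the first ionization dominates [H+].
Ka1 = x²/(0.174 − x) = 1.4 × 10^-2
Solving the quadratic: x = (−Ka1 + √(Ka1² + 4·Ka1·C₀))/2 = 4.28 × 10^-2 M
pH = −log(4.28 × 10^-2) = 1.37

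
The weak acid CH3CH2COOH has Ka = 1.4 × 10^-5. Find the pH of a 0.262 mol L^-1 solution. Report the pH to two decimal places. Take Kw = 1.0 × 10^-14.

pH = 2.72

CH3CH2COOH ⇌ CH3CH2COO- + H+
Let x = [H+] at equilibrium. Ka = x²/(0.262 − x).
Assume x ≪ 0.262: x ≈ √(1.4 × 10^-5 × 0.262) = 1.92 × 10^-3 M
pH = −log[H+] = −log(1.92 × 10^-3) = 2.72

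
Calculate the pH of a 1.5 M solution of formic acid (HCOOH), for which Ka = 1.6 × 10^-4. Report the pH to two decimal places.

HCOOH ⇌ HCOO- + H+
From the ICE table, Ka = x²/(1.5 − x) = 1.6 × 10^-4.
Since Ka ≪ C₀, x ≈ √(Ka·C₀) = 1.55 × 10^-2 M.
Check: 1% ionized — well under 5%, approximation valid.
pH = −log[H+] = −log(1.55 × 10^-2) = 1.81

pH = 1.81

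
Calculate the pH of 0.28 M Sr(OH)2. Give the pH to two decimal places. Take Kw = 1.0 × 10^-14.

pH = 13.75

Sr(OH)2 is a strong base (each formula unit releases 2 OH-); [OH-] = 0.56 M.
pOH = -log(0.56) = 0.25
pH = 14.00 - 0.25 = 13.75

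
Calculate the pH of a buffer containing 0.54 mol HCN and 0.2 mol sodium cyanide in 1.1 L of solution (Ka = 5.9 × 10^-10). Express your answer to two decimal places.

pKa = −log(5.9 × 10^-10) = 9.229
Henderson–Hasselbalch: pH = pKa + log([CN-]/[HCN]) = 9.229 + log(0.2/0.54)
pH = 9.229 + (-0.431) = 8.80

pH = 8.80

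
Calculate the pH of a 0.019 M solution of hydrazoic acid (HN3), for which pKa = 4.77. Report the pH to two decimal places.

HN3 ⇌ N3- + H+
Ka = 10^(−4.77) = 1.70 × 10^-5
Let x = [H+] at equilibrium. Ka = x²/(0.019 − x).
Since Ka ≪ C₀, x ≈ √(Ka·C₀) = 5.68 × 10^-4 M.
pH = −log[H+] = −log(5.68 × 10^-4) = 3.25

pH = 3.25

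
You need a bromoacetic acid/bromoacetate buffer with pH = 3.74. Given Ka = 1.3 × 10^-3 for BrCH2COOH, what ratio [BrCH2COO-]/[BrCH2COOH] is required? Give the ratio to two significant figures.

pKa = -log(1.3 × 10^-3) = 2.886
pH = pKa + log(r) ⇒ log(r) = 3.74 − 2.886 = +0.854
r = [BrCH2COO-]/[BrCH2COOH] = 10^(+0.854) = 7.14

ratio = 7.1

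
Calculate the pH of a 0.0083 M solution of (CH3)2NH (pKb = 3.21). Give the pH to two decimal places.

(CH3)2NH + H2O ⇌ (CH3)2NH2+ + OH-
Kb = 10^(−3.21) = 6.17 × 10^-4
Let x = [OH-] at equilibrium. Kb = x²/(0.0083 − x).
The 5% rule fails; solving x² + Kb·x − Kb·C₀ = 0 exactly:
x = (−Kb + √(Kb² + 4·Kb·C₀))/2 = 1.98 × 10^-3 M
pOH = −log(1.98 × 10^-3) = 2.70; pH = 14.00 − 2.70 = 11.30

pH = 11.30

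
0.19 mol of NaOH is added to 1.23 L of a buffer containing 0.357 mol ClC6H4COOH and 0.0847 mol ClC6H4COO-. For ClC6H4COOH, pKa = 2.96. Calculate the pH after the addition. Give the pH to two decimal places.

pH = 3.18

OH- converts ClC6H4COOH to ClC6H4COO-: ClC6H4COOH → 0.167 mol, ClC6H4COO- → 0.275 mol.
Henderson–Hasselbalch with mole ratio 0.275/0.167: pH = 2.96 + (+0.217)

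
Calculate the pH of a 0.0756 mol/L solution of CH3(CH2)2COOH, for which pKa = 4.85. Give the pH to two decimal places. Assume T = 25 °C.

pH = 2.99

CH3(CH2)2COOH ⇌ CH3(CH2)2COO- + H+
Ka = 10^(−4.85) = 1.41 × 10^-5
From the ICE table, Ka = x²/(0.0756 − x) = 1.41 × 10^-5.
Since Ka ≪ C₀, x ≈ √(Ka·C₀) = 1.03 × 10^-3 M.
pH = −log(1.03 × 10^-3) = 2.99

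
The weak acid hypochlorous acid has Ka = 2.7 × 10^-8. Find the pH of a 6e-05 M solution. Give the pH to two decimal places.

HOCl ⇌ OCl- + H+
Ka = [H+]²/(6e-05 − [H+]) = 2.7 × 10^-8
Assume [H+] ≪ 6e-05: [H+] ≈ √(2.7 × 10^-8 × 6e-05) = 1.27 × 10^-6 M
pH = −log(1.27 × 10^-6) = 5.90

pH = 5.90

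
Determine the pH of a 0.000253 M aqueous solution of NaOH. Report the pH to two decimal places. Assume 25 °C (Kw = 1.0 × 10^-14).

NaOH is a strong base; [OH-] = 0.000253 M.
pOH = -log(0.000253) = 3.60
pH = 14.00 - 3.60 = 10.40

pH = 10.40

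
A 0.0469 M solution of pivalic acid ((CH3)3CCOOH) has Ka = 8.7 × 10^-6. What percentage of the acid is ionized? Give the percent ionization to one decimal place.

(CH3)3CCOOH ⇌ (CH3)3CCOO- + H+; let x = [H+] at equilibrium.
x ≈ √(Ka·C₀) = √(8.7 × 10^-6 × 0.0469) = 6.39 × 10^-4 M
% ionization = x/C₀ × 100% = 6.39 × 10^-4/0.0469 × 100% = 1.4%

1.4%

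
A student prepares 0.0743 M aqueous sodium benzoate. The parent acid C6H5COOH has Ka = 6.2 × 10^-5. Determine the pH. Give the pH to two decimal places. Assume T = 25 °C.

C6H5COO- is the conjugate base of the weak acid C6H5COOH.
Kb = Kw/Ka = 1.0×10^-14 / 6.2 × 10^-5 = 1.61 × 10^-10
Kb = [OH-]²/(0.0743 − [OH-]) = 1.61 × 10^-10
Since Kb ≪ C₀, [OH-] ≈ √(Kb·C₀) = 3.46 × 10^-6 M.
pOH = −log(3.46 × 10^-6) = 5.46; pH = 14.00 − 5.46 = 8.54

pH = 8.54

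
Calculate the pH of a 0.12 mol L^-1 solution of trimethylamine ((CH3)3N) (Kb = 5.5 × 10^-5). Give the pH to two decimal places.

(CH3)3N + H2O ⇌ (CH3)3NH+ + OH-
From the ICE table, Kb = x²/(0.12 − x) = 5.5 × 10^-5.
Since Kb ≪ C₀, x ≈ √(Kb·C₀) = 2.57 × 10^-3 M.
Check: 2.1% ionized — well under 5%, approximation valid.
pOH = 2.59, so pH = 14.00 − pOH = 11.41

pH = 11.41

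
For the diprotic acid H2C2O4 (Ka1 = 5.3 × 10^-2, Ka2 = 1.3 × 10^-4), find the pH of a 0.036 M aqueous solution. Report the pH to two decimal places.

Ka1 ≫ Ka2, so treat the first dissociation as the only significant source of H+.
Ka1 = x²/(0.036 − x) = 5.3 × 10^-2
Solving the quadratic: x = (−Ka1 + √(Ka1² + 4·Ka1·C₀))/2 = 2.46 × 10^-2 M
pH = −log(2.46 × 10^-2) = 1.61

pH = 1.61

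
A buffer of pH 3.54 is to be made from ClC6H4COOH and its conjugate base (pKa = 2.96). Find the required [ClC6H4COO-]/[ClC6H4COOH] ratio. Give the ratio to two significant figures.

ratio = 3.8

pH = pKa + log(r) ⇒ log(r) = 3.54 − 2.96 = +0.58
r = [ClC6H4COO-]/[ClC6H4COOH] = 10^(+0.58) = 3.8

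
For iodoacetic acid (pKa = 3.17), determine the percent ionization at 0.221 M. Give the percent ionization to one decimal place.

ICH2COOH ⇌ ICH2COO- + H+; let x = [H+] at equilibrium.
Ka = 10^(−3.17) = 6.76 × 10^-4
Ka = x²/(C₀ − x); solving the quadratic gives x = 1.19 × 10^-2 M.
Fraction ionized = 1.19 × 10^-2 / 0.221 = 0.0538 → 5.4%

5.4%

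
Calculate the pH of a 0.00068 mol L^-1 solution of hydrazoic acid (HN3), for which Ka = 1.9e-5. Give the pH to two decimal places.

pH = 3.98

HN3 ⇌ N3- + H+
Let x = [H+] at equilibrium. Ka = x²/(0.00068 − x).
x is not negligible relative to C₀; solve x² + 1.9e-05·x − 1.29e-08 = 0.
x = [−1.9e-05 + √(1.9e-05² + 5.17e-08)]/2 = 1.05 × 10^-4 M
pH = −log[H+] = −log(1.05 × 10^-4) = 3.98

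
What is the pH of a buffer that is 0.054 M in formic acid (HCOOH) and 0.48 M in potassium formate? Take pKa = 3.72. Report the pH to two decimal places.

pH = 4.67

pH = pKa + log([A⁻]/[HA]) = 3.72 + log(0.48/0.054)
pH = 3.72 + (+0.949) = 4.67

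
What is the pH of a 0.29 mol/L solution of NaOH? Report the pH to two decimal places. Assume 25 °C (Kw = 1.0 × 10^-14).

NaOH is a strong base; [OH-] = 0.29 M.
pOH = -log(0.29) = 0.54
pH = 14.00 - 0.54 = 13.46

pH = 13.46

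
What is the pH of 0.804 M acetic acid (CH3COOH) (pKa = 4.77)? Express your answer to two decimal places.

CH3COOH ⇌ CH3COO- + H+
Ka = 10^(−4.77) = 1.70 × 10^-5
Ka = x²/(0.804 − x) = 1.70 × 10^-5
Assume x ≪ 0.804: x ≈ √(1.70 × 10^-5 × 0.804) = 3.70 × 10^-3 M
(x/C₀ = 0.46% < 5%, so the approximation holds.)
pH = −log(3.70 × 10^-3) = 2.43

pH = 2.43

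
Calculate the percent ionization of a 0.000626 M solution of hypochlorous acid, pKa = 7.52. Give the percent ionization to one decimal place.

0.7%

HOCl ⇌ OCl- + H+; let x = [H+] at equilibrium.
Ka = 10^(−7.52) = 3.02 × 10^-8
x ≈ √(Ka·C₀) = √(3.02 × 10^-8 × 0.000626) = 4.35 × 10^-6 M
Fraction ionized = 4.35 × 10^-6 / 0.000626 = 0.0069 → 0.7%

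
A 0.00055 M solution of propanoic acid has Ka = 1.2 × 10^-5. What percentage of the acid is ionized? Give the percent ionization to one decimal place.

CH3CH2COOH ⇌ CH3CH2COO- + H+; let x = [H+] at equilibrium.
Solve x² + 1.2e-05x − 6.6e-09 = 0 → x = 7.55 × 10^-5 M
Fraction ionized = 7.55 × 10^-5 / 0.00055 = 0.1373 → 13.7%

13.7%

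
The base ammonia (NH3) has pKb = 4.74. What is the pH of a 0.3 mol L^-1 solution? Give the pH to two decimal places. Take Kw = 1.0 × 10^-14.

pH = 11.37

NH3 + H2O ⇌ NH4+ + OH-
Kb = 10^(−4.74) = 1.82 × 10^-5
Kb = [OH-]²/(0.3 − [OH-]) = 1.82 × 10^-5
Neglecting [OH-] in the denominator: [OH-] = √(1.82 × 10^-5 × 0.3) = 2.34 × 10^-3 M
Check: 0.78% ionized — well under 5%, approximation valid.
pOH = 2.63, so pH = 14.00 − pOH = 11.37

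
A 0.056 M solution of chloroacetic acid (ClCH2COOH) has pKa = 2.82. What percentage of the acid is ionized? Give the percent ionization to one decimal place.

ClCH2COOH ⇌ ClCH2COO- + H+; let x = [H+] at equilibrium.
Ka = 10^(−2.82) = 1.51 × 10^-3
Ka = x²/(C₀ − x); solving the quadratic gives x = 8.47 × 10^-3 M.
Fraction ionized = 8.47 × 10^-3 / 0.056 = 0.1512 → 15.1%

15.1%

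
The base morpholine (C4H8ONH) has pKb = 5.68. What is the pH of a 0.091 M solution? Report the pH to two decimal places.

pH = 10.64

C4H8ONH + H2O ⇌ C4H8ONH2+ + OH-
Kb = 10^(−5.68) = 2.09 × 10^-6
From the ICE table, Kb = [OH-]²/(0.091 − [OH-]) = 2.09 × 10^-6.
Neglecting [OH-] in the denominator: [OH-] = √(2.09 × 10^-6 × 0.091) = 4.36 × 10^-4 M
pOH = 3.36, so pH = 14.00 − pOH = 10.64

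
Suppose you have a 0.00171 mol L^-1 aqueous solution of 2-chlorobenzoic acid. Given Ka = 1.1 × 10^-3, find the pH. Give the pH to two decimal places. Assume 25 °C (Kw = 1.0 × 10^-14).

pH = 3.03

ClC6H4COOH ⇌ ClC6H4COO- + H+
Let x = [H+] at equilibrium. Ka = x²/(0.00171 − x).
The 5% rule fails; solving x² + Ka·x − Ka·C₀ = 0 exactly:
x = (−Ka + √(Ka² + 4·Ka·C₀))/2 = 9.28 × 10^-4 M
pH = −log(9.28 × 10^-4) = 3.03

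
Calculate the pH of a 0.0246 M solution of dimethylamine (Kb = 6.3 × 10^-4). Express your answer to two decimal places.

pH = 11.56

(CH3)2NH + H2O ⇌ (CH3)2NH2+ + OH-
Kb = [OH-]²/(0.0246 − [OH-]) = 6.3 × 10^-4
[OH-] is not negligible relative to C₀; solve [OH-]² + 0.00063·[OH-] − 1.55e-05 = 0.
[OH-] = [−0.00063 + √(0.00063² + 6.2e-05)]/2 = 3.63 × 10^-3 M
pOH = 2.44, so pH = 14.00 − pOH = 11.56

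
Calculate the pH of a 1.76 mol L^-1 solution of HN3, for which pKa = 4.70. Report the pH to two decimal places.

HN3 ⇌ N3- + H+
Ka = 10^(−4.70) = 2.00 × 10^-5
From the ICE table, Ka = x²/(1.76 − x) = 2.00 × 10^-5.
Since Ka ≪ C₀, x ≈ √(Ka·C₀) = 5.93 × 10^-3 M.
(x/C₀ = 0.34% < 5%, so the approximation holds.)
pH = −log(5.93 × 10^-3) = 2.23

pH = 2.23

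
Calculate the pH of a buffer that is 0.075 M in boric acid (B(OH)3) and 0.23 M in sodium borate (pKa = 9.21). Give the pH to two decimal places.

Henderson–Hasselbalch: pH = pKa + log([B(OH)4-]/[B(OH)3]) = 9.21 + log(0.23/0.075)
pH = 9.21 + (+0.487) = 9.70

pH = 9.70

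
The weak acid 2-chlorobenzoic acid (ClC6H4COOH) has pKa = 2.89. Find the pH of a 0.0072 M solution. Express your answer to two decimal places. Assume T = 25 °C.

ClC6H4COOH ⇌ ClC6H4COO- + H+
Ka = 10^(−2.89) = 1.29 × 10^-3
Let x = [H+] at equilibrium. Ka = x²/(0.0072 − x).
Here C₀/Ka ≈ 5.58, so the small-x approximation fails. Use the quadratic:
x = (−Ka + √(Ka² + 4·Ka·C₀))/2 = 2.47 × 10^-3 M
pH = −log(2.47 × 10^-3) = 2.61

pH = 2.61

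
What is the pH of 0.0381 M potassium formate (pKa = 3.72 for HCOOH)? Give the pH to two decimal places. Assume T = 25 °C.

HCOO- is the conjugate base of the weak acid HCOOH.
Ka = 10^(−3.72) = 1.91 × 10^-4
Kb = Kw/Ka = 1.0×10^-14 / 1.91 × 10^-4 = 5.24 × 10^-11
Kb = [OH-]²/(0.0381 − [OH-]) = 5.24 × 10^-11
Assume [OH-] ≪ 0.0381: [OH-] ≈ √(5.24 × 10^-11 × 0.0381) = 1.41 × 10^-6 M
pOH = −log(1.41 × 10^-6) = 5.85; pH = 14.00 − 5.85 = 8.15

pH = 8.15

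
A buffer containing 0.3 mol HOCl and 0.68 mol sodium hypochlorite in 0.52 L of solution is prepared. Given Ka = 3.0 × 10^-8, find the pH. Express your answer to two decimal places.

pKa = −log(3.0 × 10^-8) = 7.523
Using pH = pKa + log([base]/[acid]) with [base]/[acid] = 0.68/0.3:
pH = 7.523 + (+0.355) = 7.88

pH = 7.88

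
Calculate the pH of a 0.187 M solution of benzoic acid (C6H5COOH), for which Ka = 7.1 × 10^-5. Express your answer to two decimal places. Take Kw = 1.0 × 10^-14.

C6H5COOH ⇌ C6H5COO- + H+
Ka = x²/(0.187 − x) = 7.1 × 10^-5
Since Ka ≪ C₀, x ≈ √(Ka·C₀) = 3.64 × 10^-3 M.
pH = −log[H+] = −log(3.64 × 10^-3) = 2.44

pH = 2.44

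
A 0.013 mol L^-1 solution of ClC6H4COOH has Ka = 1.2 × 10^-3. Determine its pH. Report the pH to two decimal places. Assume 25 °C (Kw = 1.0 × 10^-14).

pH = 2.47

ClC6H4COOH ⇌ ClC6H4COO- + H+
From the ICE table, Ka = [H+]²/(0.013 − [H+]) = 1.2 × 10^-3.
The 5% rule fails; solving [H+]² + Ka·[H+] − Ka·C₀ = 0 exactly:
[H+] = (−Ka + √(Ka² + 4·Ka·C₀))/2 = 3.39 × 10^-3 M
pH = −log[H+] = −log(3.39 × 10^-3) = 2.47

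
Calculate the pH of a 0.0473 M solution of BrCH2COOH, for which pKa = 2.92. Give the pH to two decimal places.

pH = 2.16

BrCH2COOH ⇌ BrCH2COO- + H+
Ka = 10^(−2.92) = 1.20 × 10^-3
From the ICE table, Ka = [H+]²/(0.0473 − [H+]) = 1.20 × 10^-3.
[H+] is not negligible relative to C₀; solve [H+]² + 0.0012·[H+] − 5.68e-05 = 0.
[H+] = [−0.0012 + √(0.0012² + 0.000227)]/2 = 6.96 × 10^-3 M
pH = −log[H+] = −log(6.96 × 10^-3) = 2.16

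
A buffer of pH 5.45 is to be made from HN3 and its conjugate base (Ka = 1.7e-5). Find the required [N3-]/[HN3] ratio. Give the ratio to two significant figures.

pKa = -log(1.7 × 10^-5) = 4.770
pH = pKa + log(r) ⇒ log(r) = 5.45 − 4.770 = +0.680
r = [N3-]/[HN3] = 10^(+0.680) = 4.79

ratio = 4.8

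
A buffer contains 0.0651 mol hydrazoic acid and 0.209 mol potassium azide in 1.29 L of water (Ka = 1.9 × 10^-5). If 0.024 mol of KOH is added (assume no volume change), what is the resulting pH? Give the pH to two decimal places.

OH- converts HN3 to N3-: HN3 → 0.0411 mol, N3- → 0.233 mol.
pKa = −log(1.9 × 10^-5) = 4.721
Henderson–Hasselbalch with mole ratio 0.233/0.0411: pH = 4.721 + (+0.754)

pH = 5.47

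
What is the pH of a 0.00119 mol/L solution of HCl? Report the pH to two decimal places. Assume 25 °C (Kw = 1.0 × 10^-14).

HCl is a strong acid and dissociates completely, so [H+] = 0.00119 M.
pH = -log(0.00119) = 2.92

pH = 2.92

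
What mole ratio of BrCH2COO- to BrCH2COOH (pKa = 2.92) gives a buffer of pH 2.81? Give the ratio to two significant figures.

pH = pKa + log(r) ⇒ log(r) = 2.81 − 2.92 = -0.11
r = [BrCH2COO-]/[BrCH2COOH] = 10^(-0.11) = 0.776

ratio = 0.78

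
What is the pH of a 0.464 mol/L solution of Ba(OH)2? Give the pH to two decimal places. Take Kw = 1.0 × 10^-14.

Ba(OH)2 is a strong base (each formula unit releases 2 OH-); [OH-] = 0.928 M.
pOH = -log(0.928) = 0.03
pH = 14.00 - 0.03 = 13.97

pH = 13.97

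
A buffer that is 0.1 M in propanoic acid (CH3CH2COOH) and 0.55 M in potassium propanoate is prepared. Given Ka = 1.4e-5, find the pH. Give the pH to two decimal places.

pKa = −log(1.4 × 10^-5) = 4.854
Henderson–Hasselbalch: pH = pKa + log([CH3CH2COO-]/[CH3CH2COOH]) = 4.854 + log(0.55/0.1)
pH = 4.854 + (+0.740) = 5.59

pH = 5.59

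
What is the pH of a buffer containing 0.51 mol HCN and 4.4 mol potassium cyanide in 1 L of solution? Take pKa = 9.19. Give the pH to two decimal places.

pH = 10.13

Henderson–Hasselbalch: pH = pKa + log([CN-]/[HCN]) = 9.19 + log(4.4/0.51)
pH = 9.19 + (+0.936) = 10.13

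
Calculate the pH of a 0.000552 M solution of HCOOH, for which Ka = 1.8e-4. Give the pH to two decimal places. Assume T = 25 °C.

HCOOH ⇌ HCOO- + H+
Ka = [H+]²/(0.000552 − [H+]) = 1.8 × 10^-4
Here C₀/Ka ≈ 3.07, so the small-[H+] approximation fails. Use the quadratic:
[H+] = [−0.00018 + √(0.00018² + 3.97e-07)]/2 = 2.38 × 10^-4 M
pH = −log(2.38 × 10^-4) = 3.62

pH = 3.62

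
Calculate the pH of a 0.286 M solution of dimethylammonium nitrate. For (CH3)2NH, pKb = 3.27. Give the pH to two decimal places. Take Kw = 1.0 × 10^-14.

pH = 5.64

(CH3)2NH2+ is the conjugate acid of the weak base (CH3)2NH.
Kb = 10^(−3.27) = 5.37 × 10^-4
Ka = Kw/Kb = 1.0×10^-14 / 5.37 × 10^-4 = 1.86 × 10^-11
Let x = [H+] at equilibrium. Ka = x²/(0.286 − x).
Neglecting x in the denominator: x = √(1.86 × 10^-11 × 0.286) = 2.31 × 10^-6 M
(x/C₀ = 0.00081% < 5%, so the approximation holds.)
pH = −log(2.31 × 10^-6) = 5.64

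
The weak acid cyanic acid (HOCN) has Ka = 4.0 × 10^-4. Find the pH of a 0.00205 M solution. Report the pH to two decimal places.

HOCN ⇌ OCN- + H+
From the ICE table, Ka = x²/(0.00205 − x) = 4.0 × 10^-4.
x is not negligible relative to C₀; solve x² + 0.0004·x − 8.2e-07 = 0.
x = [−0.0004 + √(0.0004² + 3.28e-06)]/2 = 7.27 × 10^-4 M
pH = −log(7.27 × 10^-4) = 3.14

pH = 3.14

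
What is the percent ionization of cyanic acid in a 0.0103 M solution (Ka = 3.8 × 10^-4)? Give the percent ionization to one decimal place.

HOCN ⇌ OCN- + H+; let x = [H+] at equilibrium.
Solve x² + 0.00038x − 3.91e-06 = 0 → x = 1.80 × 10^-3 M
% ionization = x/C₀ × 100% = 1.80 × 10^-3/0.0103 × 100% = 17.5%

17.5%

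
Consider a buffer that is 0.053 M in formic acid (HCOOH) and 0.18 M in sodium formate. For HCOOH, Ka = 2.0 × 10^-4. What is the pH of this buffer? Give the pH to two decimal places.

pH = 4.23

pKa = −log(2.0 × 10^-4) = 3.699
Henderson–Hasselbalch: pH = pKa + log([HCOO-]/[HCOOH]) = 3.699 + log(0.18/0.053)
pH = 3.699 + (+0.531) = 4.23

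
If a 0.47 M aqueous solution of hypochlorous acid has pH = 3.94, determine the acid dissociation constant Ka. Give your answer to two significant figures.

Ka = 2.8 × 10^-8

[H+] = 10^(-3.94) = 1.15 × 10^-4 M
At equilibrium [HA] = 0.47 − 1.15 × 10^-4 = 4.70 × 10^-1 M
Ka = [H+][A-]/[HA] = (1.15 × 10^-4)² / 4.70 × 10^-1 = 2.8 × 10^-8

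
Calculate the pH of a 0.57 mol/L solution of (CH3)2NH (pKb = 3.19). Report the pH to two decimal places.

(CH3)2NH + H2O ⇌ (CH3)2NH2+ + OH-
Kb = 10^(−3.19) = 6.46 × 10^-4
Let x = [OH-] at equilibrium. Kb = x²/(0.57 − x).
Neglecting x in the denominator: x = √(6.46 × 10^-4 × 0.57) = 1.92 × 10^-2 M
pOH = −log(1.92 × 10^-2) = 1.72; pH = 14.00 − 1.72 = 12.28

pH = 12.28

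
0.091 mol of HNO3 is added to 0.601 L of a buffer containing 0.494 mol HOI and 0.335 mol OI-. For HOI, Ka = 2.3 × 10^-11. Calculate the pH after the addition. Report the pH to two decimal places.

After neutralization: n(HOI) = 0.585 mol, n(OI-) = 0.244 mol.
pKa = −log(2.3 × 10^-11) = 10.638
Henderson–Hasselbalch with mole ratio 0.244/0.585: pH = 10.638 + (-0.380)

pH = 10.26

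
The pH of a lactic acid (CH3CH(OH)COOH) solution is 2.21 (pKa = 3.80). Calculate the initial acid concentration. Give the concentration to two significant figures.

[H+] = 10^(-2.21) = 6.17 × 10^-3 M = x
Ka = 10^(−3.80) = 1.58 × 10^-4
Ka = x²/(C₀ − x) ⇒ C₀ = x + x²/Ka
C₀ = 6.17 × 10^-3 + (6.17 × 10^-3)²/(1.58 × 10^-4) = 2.47 × 10^-1 M

C₀ = 2.5 × 10^-1 M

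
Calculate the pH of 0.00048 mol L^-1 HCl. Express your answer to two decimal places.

HCl is a strong acid and dissociates completely, so [H+] = 0.00048 M.
pH = -log(0.00048) = 3.32

pH = 3.32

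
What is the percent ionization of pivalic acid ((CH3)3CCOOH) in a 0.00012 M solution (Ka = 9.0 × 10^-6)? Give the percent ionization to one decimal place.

(CH3)3CCOOH ⇌ (CH3)3CCOO- + H+; let x = [H+] at equilibrium.
Ka = x²/(C₀ − x); solving the quadratic gives x = 2.87 × 10^-5 M.
Fraction ionized = 2.87 × 10^-5 / 0.00012 = 0.2392 → 23.9%

23.9%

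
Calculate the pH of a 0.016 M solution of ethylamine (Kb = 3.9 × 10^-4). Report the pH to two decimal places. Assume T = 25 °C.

pH = 11.36

C2H5NH2 + H2O ⇌ C2H5NH3+ + OH-
Kb = x²/(0.016 − x) = 3.9 × 10^-4
Here C₀/Kb ≈ 41, so the small-x approximation fails. Use the quadratic:
x = [−0.00039 + √(0.00039² + 2.5e-05)]/2 = 2.31 × 10^-3 M
pOH = −log(2.31 × 10^-3) = 2.64; pH = 14.00 − 2.64 = 11.36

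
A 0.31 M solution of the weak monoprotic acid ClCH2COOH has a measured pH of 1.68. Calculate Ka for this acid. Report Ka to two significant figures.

[H+] = 10^(-1.68) = 2.09 × 10^-2 M
At equilibrium [HA] = 0.31 − 2.09 × 10^-2 = 2.89 × 10^-1 M
Ka = [H+][A-]/[HA] = (2.09 × 10^-2)² / 2.89 × 10^-1 = 1.5 × 10^-3

Ka = 1.5 × 10^-3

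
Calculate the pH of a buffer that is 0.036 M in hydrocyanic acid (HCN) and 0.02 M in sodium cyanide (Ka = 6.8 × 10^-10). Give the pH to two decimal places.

pH = 8.91

pKa = −log(6.8 × 10^-10) = 9.167
Henderson–Hasselbalch: pH = pKa + log([CN-]/[HCN]) = 9.167 + log(0.02/0.036)
pH = 9.167 + (-0.255) = 8.91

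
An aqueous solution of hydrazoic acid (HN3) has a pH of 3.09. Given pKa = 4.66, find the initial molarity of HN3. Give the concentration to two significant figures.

[H+] = 10^(-3.09) = 8.13 × 10^-4 M = x
Ka = 10^(−4.66) = 2.19 × 10^-5
Ka = x²/(C₀ − x) ⇒ C₀ = x + x²/Ka
C₀ = 8.13 × 10^-4 + (8.13 × 10^-4)²/(2.19 × 10^-5) = 3.10 × 10^-2 M

C₀ = 3.1 × 10^-2 M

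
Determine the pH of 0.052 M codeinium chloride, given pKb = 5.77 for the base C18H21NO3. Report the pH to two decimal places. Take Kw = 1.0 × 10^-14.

pH = 4.76

C18H22NO3+ is the conjugate acid of the weak base C18H21NO3.
Kb = 10^(−5.77) = 1.70 × 10^-6
Ka = Kw/Kb = 1.0×10^-14 / 1.70 × 10^-6 = 5.88 × 10^-9
Ka = [H+]²/(0.052 − [H+]) = 5.88 × 10^-9
Neglecting [H+] in the denominator: [H+] = √(5.88 × 10^-9 × 0.052) = 1.75 × 10^-5 M
pH = −log(1.75 × 10^-5) = 4.76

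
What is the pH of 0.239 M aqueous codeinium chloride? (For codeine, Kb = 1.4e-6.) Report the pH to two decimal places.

pH = 4.38

C18H22NO3+ is the conjugate acid of the weak base C18H21NO3.
Ka = Kw/Kb = 1.0×10^-14 / 1.4 × 10^-6 = 7.14 × 10^-9
From the ICE table, Ka = [H+]²/(0.239 − [H+]) = 7.14 × 10^-9.
Neglecting [H+] in the denominator: [H+] = √(7.14 × 10^-9 × 0.239) = 4.13 × 10^-5 M
([H+]/C₀ = 0.017% < 5%, so the approximation holds.)
pH = −log(4.13 × 10^-5) = 4.38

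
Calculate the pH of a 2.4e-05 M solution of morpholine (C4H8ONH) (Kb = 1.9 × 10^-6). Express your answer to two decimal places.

pH = 8.77

C4H8ONH + H2O ⇌ C4H8ONH2+ + OH-
From the ICE table, Kb = x²/(2.4e-05 − x) = 1.9 × 10^-6.
The 5% rule fails; solving x² + Kb·x − Kb·C₀ = 0 exactly:
x = (−Kb + √(Kb² + 4·Kb·C₀))/2 = 5.87 × 10^-6 M
pOH = 5.23, so pH = 14.00 − pOH = 8.77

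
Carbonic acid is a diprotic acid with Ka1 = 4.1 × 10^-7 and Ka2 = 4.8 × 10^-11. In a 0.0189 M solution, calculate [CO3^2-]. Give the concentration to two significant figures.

First ionization gives [H+] ≈ [HCO3-] = 8.80 × 10^-5 M.
Second step: Ka2 = [H+][CO3^2-]/[HCO3-] ≈ [CO3^2-] (since [H+] ≈ [HCO3-]).
So [CO3^2-] ≈ Ka2.

4.8 × 10^-11 M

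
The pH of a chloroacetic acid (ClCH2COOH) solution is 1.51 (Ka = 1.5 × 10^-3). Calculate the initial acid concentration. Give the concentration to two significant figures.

C₀ = 6.7 × 10^-1 M

[H+] = 10^(-1.51) = 3.09 × 10^-2 M = x
Ka = x²/(C₀ − x) ⇒ C₀ = x + x²/Ka
C₀ = 3.09 × 10^-2 + (3.09 × 10^-2)²/(1.5 × 10^-3) = 6.67 × 10^-1 M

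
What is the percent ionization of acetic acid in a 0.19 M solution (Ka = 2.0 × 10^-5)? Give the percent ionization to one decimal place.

CH3COOH ⇌ CH3COO- + H+; let x = [H+] at equilibrium.
x ≈ √(Ka·C₀) = √(2.0 × 10^-5 × 0.19) = 1.95 × 10^-3 M
Fraction ionized = 1.95 × 10^-3 / 0.19 = 0.0103 → 1.0%

1.0%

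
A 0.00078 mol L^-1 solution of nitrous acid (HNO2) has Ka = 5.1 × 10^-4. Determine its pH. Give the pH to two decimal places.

pH = 3.37

HNO2 ⇌ NO2- + H+
Ka = x²/(0.00078 − x) = 5.1 × 10^-4
The 5% rule fails; solving x² + Ka·x − Ka·C₀ = 0 exactly:
x = [−0.00051 + √(0.00051² + 1.59e-06)]/2 = 4.25 × 10^-4 M
pH = −log[H+] = −log(4.25 × 10^-4) = 3.37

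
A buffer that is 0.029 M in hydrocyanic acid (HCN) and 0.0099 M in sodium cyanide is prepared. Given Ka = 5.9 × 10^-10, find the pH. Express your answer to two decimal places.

pH = 8.76

pKa = −log(5.9 × 10^-10) = 9.229
pH = pKa + log([A⁻]/[HA]) = 9.229 + log(0.0099/0.029)
pH = 9.229 + (-0.467) = 8.76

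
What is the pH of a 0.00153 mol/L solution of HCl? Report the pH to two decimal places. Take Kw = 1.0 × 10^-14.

HCl is a strong acid and dissociates completely, so [H+] = 0.00153 M.
pH = -log(0.00153) = 2.82

pH = 2.82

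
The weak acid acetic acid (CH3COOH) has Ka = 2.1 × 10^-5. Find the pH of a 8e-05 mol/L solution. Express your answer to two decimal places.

pH = 4.50

CH3COOH ⇌ CH3COO- + H+
Let x = [H+] at equilibrium. Ka = x²/(8e-05 − x).
x is not negligible relative to C₀; solve x² + 2.1e-05·x − 1.68e-09 = 0.
x = (−Ka + √(Ka² + 4·Ka·C₀))/2 = 3.18 × 10^-5 M
pH = −log(3.18 × 10^-5) = 4.50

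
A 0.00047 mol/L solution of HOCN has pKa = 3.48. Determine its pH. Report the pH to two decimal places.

pH = 3.58

HOCN ⇌ OCN- + H+
Ka = 10^(−3.48) = 3.31 × 10^-4
From the ICE table, Ka = [H+]²/(0.00047 − [H+]) = 3.31 × 10^-4.
Here C₀/Ka ≈ 1.42, so the small-[H+] approximation fails. Use the quadratic:
[H+] = (−Ka + √(Ka² + 4·Ka·C₀))/2 = 2.62 × 10^-4 M
pH = −log(2.62 × 10^-4) = 3.58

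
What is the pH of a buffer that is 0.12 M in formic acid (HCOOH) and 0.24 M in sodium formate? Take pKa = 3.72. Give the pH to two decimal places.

Henderson–Hasselbalch: pH = pKa + log([HCOO-]/[HCOOH]) = 3.72 + log(0.24/0.12)
pH = 3.72 + (+0.301) = 4.02

pH = 4.02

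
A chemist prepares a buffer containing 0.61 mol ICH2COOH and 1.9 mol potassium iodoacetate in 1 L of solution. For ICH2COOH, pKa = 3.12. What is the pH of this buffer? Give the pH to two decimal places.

pH = 3.61

Henderson–Hasselbalch: pH = pKa + log([ICH2COO-]/[ICH2COOH]) = 3.12 + log(1.9/0.61)
pH = 3.12 + (+0.493) = 3.61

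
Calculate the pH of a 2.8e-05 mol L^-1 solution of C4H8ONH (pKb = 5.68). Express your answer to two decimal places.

C4H8ONH + H2O ⇌ C4H8ONH2+ + OH-
Kb = 10^(−5.68) = 2.09 × 10^-6
Let x = [OH-] at equilibrium. Kb = x²/(2.8e-05 − x).
x is not negligible relative to C₀; solve x² + 2.09e-06·x − 5.85e-11 = 0.
x = [−2.09e-06 + √(2.09e-06² + 2.34e-10)]/2 = 6.68 × 10^-6 M
pOH = 5.18, so pH = 14.00 − pOH = 8.82

pH = 8.82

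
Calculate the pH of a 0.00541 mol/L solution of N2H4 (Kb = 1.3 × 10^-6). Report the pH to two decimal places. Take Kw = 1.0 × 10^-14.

pH = 9.92

N2H4 + H2O ⇌ N2H5+ + OH-
Kb = [OH-]²/(0.00541 − [OH-]) = 1.3 × 10^-6
Neglecting [OH-] in the denominator: [OH-] = √(1.3 × 10^-6 × 0.00541) = 8.39 × 10^-5 M
Check: 1.6% ionized — well under 5%, approximation valid.
pOH = 4.08, so pH = 14.00 − pOH = 9.92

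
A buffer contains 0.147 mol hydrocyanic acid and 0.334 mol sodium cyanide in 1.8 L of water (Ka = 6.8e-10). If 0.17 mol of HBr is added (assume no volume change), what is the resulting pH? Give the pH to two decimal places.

pH = 8.88

After neutralization: n(HCN) = 0.317 mol, n(CN-) = 0.164 mol.
pKa = −log(6.8 × 10^-10) = 9.167
Henderson–Hasselbalch with mole ratio 0.164/0.317: pH = 9.167 + (-0.286)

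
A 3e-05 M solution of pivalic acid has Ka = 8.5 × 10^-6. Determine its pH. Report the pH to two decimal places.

(CH3)3CCOOH ⇌ (CH3)3CCOO- + H+
From the ICE table, Ka = [H+]²/(3e-05 − [H+]) = 8.5 × 10^-6.
Here C₀/Ka ≈ 3.53, so the small-[H+] approximation fails. Use the quadratic:
[H+] = (−Ka + √(Ka² + 4·Ka·C₀))/2 = 1.23 × 10^-5 M
pH = −log[H+] = −log(1.23 × 10^-5) = 4.91

pH = 4.91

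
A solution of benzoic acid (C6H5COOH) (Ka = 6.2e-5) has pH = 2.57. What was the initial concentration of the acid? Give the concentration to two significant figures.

[H+] = 10^(-2.57) = 2.69 × 10^-3 M = x
Ka = x²/(C₀ − x) ⇒ C₀ = x + x²/Ka
C₀ = 2.69 × 10^-3 + (2.69 × 10^-3)²/(6.2 × 10^-5) = 1.19 × 10^-1 M

C₀ = 1.2 × 10^-1 M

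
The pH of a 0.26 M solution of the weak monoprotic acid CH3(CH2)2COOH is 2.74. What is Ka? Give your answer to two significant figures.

Ka = 1.3 × 10^-5

[H+] = 10^(-2.74) = 1.82 × 10^-3 M
At equilibrium [HA] = 0.26 − 1.82 × 10^-3 = 2.58 × 10^-1 M
Ka = [H+][A-]/[HA] = (1.82 × 10^-3)² / 2.58 × 10^-1 = 1.3 × 10^-5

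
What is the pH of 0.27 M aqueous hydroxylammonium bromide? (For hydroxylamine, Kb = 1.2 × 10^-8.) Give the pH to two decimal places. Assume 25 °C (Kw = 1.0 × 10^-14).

pH = 3.32

NH3OH+ is the conjugate acid of the weak base NH2OH.
Ka = Kw/Kb = 1.0×10^-14 / 1.2 × 10^-8 = 8.33 × 10^-7
From the ICE table, Ka = [H+]²/(0.27 − [H+]) = 8.33 × 10^-7.
Neglecting [H+] in the denominator: [H+] = √(8.33 × 10^-7 × 0.27) = 4.74 × 10^-4 M
Check: 0.18% ionized — well under 5%, approximation valid.
pH = −log[H+] = −log(4.74 × 10^-4) = 3.32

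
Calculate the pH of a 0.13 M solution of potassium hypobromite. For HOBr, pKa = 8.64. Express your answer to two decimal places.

OBr- is the conjugate base of the weak acid HOBr.
Ka = 10^(−8.64) = 2.29 × 10^-9
Kb = Kw/Ka = 1.0×10^-14 / 2.29 × 10^-9 = 4.37 × 10^-6
Kb = x²/(0.13 − x) = 4.37 × 10^-6
Assume x ≪ 0.13: x ≈ √(4.37 × 10^-6 × 0.13) = 7.54 × 10^-4 M
Check: 0.58% ionized — well under 5%, approximation valid.
pOH = 3.12, so pH = 14.00 − pOH = 10.88

pH = 10.88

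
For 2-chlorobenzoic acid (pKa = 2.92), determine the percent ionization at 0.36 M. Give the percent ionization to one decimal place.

5.6%

ClC6H4COOH ⇌ ClC6H4COO- + H+; let x = [H+] at equilibrium.
Ka = 10^(−2.92) = 1.20 × 10^-3
Ka = x²/(C₀ − x); solving the quadratic gives x = 2.02 × 10^-2 M.
% ionization = x/C₀ × 100% = 2.02 × 10^-2/0.36 × 100% = 5.6%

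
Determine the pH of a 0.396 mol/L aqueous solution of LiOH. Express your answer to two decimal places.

pH = 13.60

LiOH is a strong base; [OH-] = 0.396 M.
pOH = -log(0.396) = 0.40
pH = 14.00 - 0.40 = 13.60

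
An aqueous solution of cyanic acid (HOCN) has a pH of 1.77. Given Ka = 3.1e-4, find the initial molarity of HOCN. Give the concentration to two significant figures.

[H+] = 10^(-1.77) = 1.70 × 10^-2 M = x
Ka = x²/(C₀ − x) ⇒ C₀ = x + x²/Ka
C₀ = 1.70 × 10^-2 + (1.70 × 10^-2)²/(3.1 × 10^-4) = 9.49 × 10^-1 M

C₀ = 9.5 × 10^-1 M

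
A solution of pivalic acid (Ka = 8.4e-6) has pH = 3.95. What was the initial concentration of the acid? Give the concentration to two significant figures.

C₀ = 1.6 × 10^-3 M

[H+] = 10^(-3.95) = 1.12 × 10^-4 M = x
Ka = x²/(C₀ − x) ⇒ C₀ = x + x²/Ka
C₀ = 1.12 × 10^-4 + (1.12 × 10^-4)²/(8.4 × 10^-6) = 1.61 × 10^-3 M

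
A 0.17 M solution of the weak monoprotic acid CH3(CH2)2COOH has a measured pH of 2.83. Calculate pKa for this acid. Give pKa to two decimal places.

pKa = 4.89

[H+] = 10^(-2.83) = 1.48 × 10^-3 M
At equilibrium [HA] = 0.17 − 1.48 × 10^-3 = 1.69 × 10^-1 M
Ka = [H+][A-]/[HA] = (1.48 × 10^-3)² / 1.69 × 10^-1 = 1.30 × 10^-5
pKa = -log(1.30 × 10^-5) = 4.89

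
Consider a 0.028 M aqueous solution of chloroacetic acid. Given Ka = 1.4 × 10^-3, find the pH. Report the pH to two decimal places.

ClCH2COOH ⇌ ClCH2COO- + H+
Let x = [H+] at equilibrium. Ka = x²/(0.028 − x).
The 5% rule fails; solving x² + Ka·x − Ka·C₀ = 0 exactly:
x = [−0.0014 + √(0.0014² + 0.000157)]/2 = 5.60 × 10^-3 M
pH = −log[H+] = −log(5.60 × 10^-3) = 2.25

pH = 2.25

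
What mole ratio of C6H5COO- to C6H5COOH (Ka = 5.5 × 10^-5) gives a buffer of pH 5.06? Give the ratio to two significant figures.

ratio = 6.3

pKa = -log(5.5 × 10^-5) = 4.260
pH = pKa + log(r) ⇒ log(r) = 5.06 − 4.260 = +0.800
r = [C6H5COO-]/[C6H5COOH] = 10^(+0.800) = 6.31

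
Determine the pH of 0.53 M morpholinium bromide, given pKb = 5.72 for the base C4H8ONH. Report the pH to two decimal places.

C4H8ONH2+ is the conjugate acid of the weak base C4H8ONH.
Kb = 10^(−5.72) = 1.91 × 10^-6
Ka = Kw/Kb = 1.0×10^-14 / 1.91 × 10^-6 = 5.24 × 10^-9
From the ICE table, Ka = x²/(0.53 − x) = 5.24 × 10^-9.
Since Ka ≪ C₀, x ≈ √(Ka·C₀) = 5.27 × 10^-5 M.
Check: 0.0099% ionized — well under 5%, approximation valid.
pH = −log(5.27 × 10^-5) = 4.28

pH = 4.28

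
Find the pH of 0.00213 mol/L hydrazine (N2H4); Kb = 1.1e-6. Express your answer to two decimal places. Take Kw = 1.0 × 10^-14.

pH = 9.68

N2H4 + H2O ⇌ N2H5+ + OH-
From the ICE table, Kb = x²/(0.00213 − x) = 1.1 × 10^-6.
Neglecting x in the denominator: x = √(1.1 × 10^-6 × 0.00213) = 4.84 × 10^-5 M
pOH = 4.32, so pH = 14.00 − pOH = 9.68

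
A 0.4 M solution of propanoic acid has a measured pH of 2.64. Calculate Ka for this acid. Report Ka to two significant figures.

Ka = 1.3 × 10^-5

[H+] = 10^(-2.64) = 2.29 × 10^-3 M
At equilibrium [HA] = 0.4 − 2.29 × 10^-3 = 3.98 × 10^-1 M
Ka = [H+][A-]/[HA] = (2.29 × 10^-3)² / 3.98 × 10^-1 = 1.3 × 10^-5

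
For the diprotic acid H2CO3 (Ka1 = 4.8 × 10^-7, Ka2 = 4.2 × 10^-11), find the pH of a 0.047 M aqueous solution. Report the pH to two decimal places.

Since Ka1 ≫ Ka2, the first ionization dominates [H+].
Ka1 = x²/(0.047 − x) = 4.8 × 10^-7
x ≈ √(4.8 × 10^-7 × 0.047) = 1.50 × 10^-4 M
pH = −log(1.50 × 10^-4) = 3.82

pH = 3.82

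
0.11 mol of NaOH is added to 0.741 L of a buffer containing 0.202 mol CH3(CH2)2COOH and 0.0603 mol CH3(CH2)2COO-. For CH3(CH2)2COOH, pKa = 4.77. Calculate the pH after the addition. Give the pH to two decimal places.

OH- converts CH3(CH2)2COOH to CH3(CH2)2COO-: CH3(CH2)2COOH → 0.092 mol, CH3(CH2)2COO- → 0.17 mol.
pH = pKa + log(n_CH3(CH2)2COO-/n_CH3(CH2)2COOH) = 4.77 + log(0.17/0.092) = 4.77 + (+0.267)

pH = 5.04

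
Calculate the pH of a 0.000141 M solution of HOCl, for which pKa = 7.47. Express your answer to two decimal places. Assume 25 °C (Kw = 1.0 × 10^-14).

pH = 5.66

HOCl ⇌ OCl- + H+
Ka = 10^(−7.47) = 3.39 × 10^-8
Let x = [H+] at equilibrium. Ka = x²/(0.000141 − x).
Neglecting x in the denominator: x = √(3.39 × 10^-8 × 0.000141) = 2.19 × 10^-6 M
Check: 1.6% ionized — well under 5%, approximation valid.
pH = −log[H+] = −log(2.19 × 10^-6) = 5.66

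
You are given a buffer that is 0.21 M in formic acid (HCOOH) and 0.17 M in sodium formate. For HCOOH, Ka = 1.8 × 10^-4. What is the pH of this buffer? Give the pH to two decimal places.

pKa = −log(1.8 × 10^-4) = 3.745
Henderson–Hasselbalch: pH = pKa + log([HCOO-]/[HCOOH]) = 3.745 + log(0.17/0.21)
pH = 3.745 + (-0.092) = 3.65

pH = 3.65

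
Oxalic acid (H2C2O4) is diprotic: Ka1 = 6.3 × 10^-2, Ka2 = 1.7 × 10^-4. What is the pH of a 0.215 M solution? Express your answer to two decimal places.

Ka1 ≫ Ka2, so treat the first dissociation as the only significant source of H+.
Ka1 = x²/(0.215 − x) = 6.3 × 10^-2
Solving the quadratic: x = (−Ka1 + √(Ka1² + 4·Ka1·C₀))/2 = 8.91 × 10^-2 M
pH = −log(8.91 × 10^-2) = 1.05

pH = 1.05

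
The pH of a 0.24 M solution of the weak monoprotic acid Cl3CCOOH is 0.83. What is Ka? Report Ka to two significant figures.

[H+] = 10^(-0.83) = 1.48 × 10^-1 M
At equilibrium [HA] = 0.24 − 1.48 × 10^-1 = 9.20 × 10^-2 M
Ka = [H+][A-]/[HA] = (1.48 × 10^-1)² / 9.20 × 10^-2 = 2.4 × 10^-1

Ka = 2.4 × 10^-1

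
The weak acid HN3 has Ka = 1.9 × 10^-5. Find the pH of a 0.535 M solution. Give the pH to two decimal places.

pH = 2.50

HN3 ⇌ N3- + H+
Ka = x²/(0.535 − x) = 1.9 × 10^-5
Assume x ≪ 0.535: x ≈ √(1.9 × 10^-5 × 0.535) = 3.19 × 10^-3 M
Check: 0.6% ionized — well under 5%, approximation valid.
pH = −log(3.19 × 10^-3) = 2.50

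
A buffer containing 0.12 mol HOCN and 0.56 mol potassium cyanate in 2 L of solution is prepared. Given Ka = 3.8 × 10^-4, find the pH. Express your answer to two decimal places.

pH = 4.09

pKa = −log(3.8 × 10^-4) = 3.420
Henderson–Hasselbalch: pH = pKa + log([OCN-]/[HOCN]) = 3.420 + log(0.56/0.12)
pH = 3.420 + (+0.669) = 4.09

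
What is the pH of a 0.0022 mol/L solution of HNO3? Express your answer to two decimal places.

pH = 2.66

HNO3 is a strong acid and dissociates completely, so [H+] = 0.0022 M.
pH = -log(0.0022) = 2.66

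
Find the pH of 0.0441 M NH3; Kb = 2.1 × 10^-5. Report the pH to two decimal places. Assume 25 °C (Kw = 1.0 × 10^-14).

pH = 10.98

NH3 + H2O ⇌ NH4+ + OH-
From the ICE table, Kb = [OH-]²/(0.0441 − [OH-]) = 2.1 × 10^-5.
Since Kb ≪ C₀, [OH-] ≈ √(Kb·C₀) = 9.62 × 10^-4 M.
pOH = −log(9.62 × 10^-4) = 3.02; pH = 14.00 − 3.02 = 10.98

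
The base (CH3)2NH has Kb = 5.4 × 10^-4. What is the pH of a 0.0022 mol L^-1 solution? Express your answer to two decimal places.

pH = 10.93

(CH3)2NH + H2O ⇌ (CH3)2NH2+ + OH-
From the ICE table, Kb = [OH-]²/(0.0022 − [OH-]) = 5.4 × 10^-4.
The 5% rule fails; solving [OH-]² + Kb·[OH-] − Kb·C₀ = 0 exactly:
[OH-] = [−0.00054 + √(0.00054² + 4.75e-06)]/2 = 8.53 × 10^-4 M
pOH = −log(8.53 × 10^-4) = 3.07; pH = 14.00 − 3.07 = 10.93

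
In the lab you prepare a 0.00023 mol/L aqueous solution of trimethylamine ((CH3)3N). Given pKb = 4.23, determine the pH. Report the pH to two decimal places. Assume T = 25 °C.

pH = 9.96

(CH3)3N + H2O ⇌ (CH3)3NH+ + OH-
Kb = 10^(−4.23) = 5.89 × 10^-5
From the ICE table, Kb = x²/(0.00023 − x) = 5.89 × 10^-5.
Here C₀/Kb ≈ 3.9, so the small-x approximation fails. Use the quadratic:
x = [−5.89e-05 + √(5.89e-05² + 5.42e-08)]/2 = 9.06 × 10^-5 M
pOH = 4.04, so pH = 14.00 − pOH = 9.96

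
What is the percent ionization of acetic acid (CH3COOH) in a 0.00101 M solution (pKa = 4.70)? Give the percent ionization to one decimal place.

13.1%

CH3COOH ⇌ CH3COO- + H+; let x = [H+] at equilibrium.
Ka = 10^(−4.70) = 2.00 × 10^-5
Ka = x²/(C₀ − x); solving the quadratic gives x = 1.32 × 10^-4 M.
% ionization = x/C₀ × 100% = 1.32 × 10^-4/0.00101 × 100% = 13.1%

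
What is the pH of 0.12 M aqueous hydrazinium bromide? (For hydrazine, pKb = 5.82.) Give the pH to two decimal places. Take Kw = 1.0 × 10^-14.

N2H5+ is the conjugate acid of the weak base N2H4.
Kb = 10^(−5.82) = 1.51 × 10^-6
Ka = Kw/Kb = 1.0×10^-14 / 1.51 × 10^-6 = 6.62 × 10^-9
From the ICE table, Ka = [H+]²/(0.12 − [H+]) = 6.62 × 10^-9.
Neglecting [H+] in the denominator: [H+] = √(6.62 × 10^-9 × 0.12) = 2.82 × 10^-5 M
pH = −log(2.82 × 10^-5) = 4.55

pH = 4.55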